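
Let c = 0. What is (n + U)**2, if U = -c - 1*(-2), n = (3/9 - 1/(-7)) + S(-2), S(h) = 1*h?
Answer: 100/441 ≈ 0.22676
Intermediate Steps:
S(h) = h
n = -32/21 (n = (3/9 - 1/(-7)) - 2 = (3*(1/9) - 1*(-1/7)) - 2 = (1/3 + 1/7) - 2 = 10/21 - 2 = -32/21 ≈ -1.5238)
U = 2 (U = -1*0 - 1*(-2) = 0 + 2 = 2)
(n + U)**2 = (-32/21 + 2)**2 = (10/21)**2 = 100/441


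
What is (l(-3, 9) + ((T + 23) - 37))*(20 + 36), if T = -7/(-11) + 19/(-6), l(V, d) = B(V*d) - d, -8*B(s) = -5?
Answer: -46025/33 ≈ -1394.7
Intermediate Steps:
B(s) = 5/8 (B(s) = -⅛*(-5) = 5/8)
l(V, d) = 5/8 - d
T = -167/66 (T = -7*(-1/11) + 19*(-⅙) = 7/11 - 19/6 = -167/66 ≈ -2.5303)
(l(-3, 9) + ((T + 23) - 37))*(20 + 36) = ((5/8 - 1*9) + ((-167/66 + 23) - 37))*(20 + 36) = ((5/8 - 9) + (1351/66 - 37))*56 = (-67/8 - 1091/66)*56 = -6575/264*56 = -46025/33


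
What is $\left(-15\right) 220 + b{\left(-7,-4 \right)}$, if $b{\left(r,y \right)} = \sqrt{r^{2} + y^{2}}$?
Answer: $-3300 + \sqrt{65} \approx -3291.9$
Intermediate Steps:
$\left(-15\right) 220 + b{\left(-7,-4 \right)} = \left(-15\right) 220 + \sqrt{\left(-7\right)^{2} + \left(-4\right)^{2}} = -3300 + \sqrt{49 + 16} = -3300 + \sqrt{65}$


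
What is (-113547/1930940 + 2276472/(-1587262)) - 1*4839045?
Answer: -7415615395357242297/1532453843140 ≈ -4.8390e+6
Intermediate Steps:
(-113547/1930940 + 2276472/(-1587262)) - 1*4839045 = (-113547*1/1930940 + 2276472*(-1/1587262)) - 4839045 = (-113547/1930940 - 1138236/793631) - 4839045 = -2287979840997/1532453843140 - 4839045 = -7415615395357242297/1532453843140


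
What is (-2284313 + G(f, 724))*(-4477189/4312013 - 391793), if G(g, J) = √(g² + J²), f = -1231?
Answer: 3859166321930205874/4312013 - 1689420986498*√2039537/4312013 ≈ 8.9442e+11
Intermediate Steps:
G(g, J) = √(J² + g²)
(-2284313 + G(f, 724))*(-4477189/4312013 - 391793) = (-2284313 + √(724² + (-1231)²))*(-4477189/4312013 - 391793) = (-2284313 + √(524176 + 1515361))*(-4477189*1/4312013 - 391793) = (-2284313 + √2039537)*(-4477189/4312013 - 391793) = (-2284313 + √2039537)*(-1689420986498/4312013) = 3859166321930205874/4312013 - 1689420986498*√2039537/4312013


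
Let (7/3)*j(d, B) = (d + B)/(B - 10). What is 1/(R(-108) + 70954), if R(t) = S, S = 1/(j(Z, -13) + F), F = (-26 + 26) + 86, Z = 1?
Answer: 13882/984983589 ≈ 1.4094e-5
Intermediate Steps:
F = 86 (F = 0 + 86 = 86)
j(d, B) = 3*(B + d)/(7*(-10 + B)) (j(d, B) = 3*((d + B)/(B - 10))/7 = 3*((B + d)/(-10 + B))/7 = 3*(B + d)/(7*(-10 + B)))
S = 161/13882 (S = 1/(3*(-13 + 1)/(7*(-10 - 13)) + 86) = 1/((3/7)*(-12)/(-23) + 86) = 1/((3/7)*(-1/23)*(-12) + 86) = 1/(36/161 + 86) = 1/(13882/161) = 161/13882 ≈ 0.011598)
R(t) = 161/13882
1/(R(-108) + 70954) = 1/(161/13882 + 70954) = 1/(984983589/13882) = 13882/984983589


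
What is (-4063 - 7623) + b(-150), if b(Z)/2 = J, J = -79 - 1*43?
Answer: -11930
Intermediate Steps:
J = -122 (J = -79 - 43 = -122)
b(Z) = -244 (b(Z) = 2*(-122) = -244)
(-4063 - 7623) + b(-150) = (-4063 - 7623) - 244 = -11686 - 244 = -11930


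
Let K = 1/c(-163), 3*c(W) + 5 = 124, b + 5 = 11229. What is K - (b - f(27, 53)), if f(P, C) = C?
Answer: -1329346/119 ≈ -11171.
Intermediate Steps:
b = 11224 (b = -5 + 11229 = 11224)
c(W) = 119/3 (c(W) = -5/3 + (⅓)*124 = -5/3 + 124/3 = 119/3)
K = 3/119 (K = 1/(119/3) = 3/119 ≈ 0.025210)
K - (b - f(27, 53)) = 3/119 - (11224 - 1*53) = 3/119 - (11224 - 53) = 3/119 - 1*11171 = 3/119 - 11171 = -1329346/119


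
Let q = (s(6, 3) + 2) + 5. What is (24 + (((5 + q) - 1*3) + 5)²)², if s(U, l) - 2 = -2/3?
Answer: 5438224/81 ≈ 67139.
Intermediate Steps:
s(U, l) = 4/3 (s(U, l) = 2 - 2/3 = 2 - 2*⅓ = 2 - ⅔ = 4/3)
q = 25/3 (q = (4/3 + 2) + 5 = 10/3 + 5 = 25/3 ≈ 8.3333)
(24 + (((5 + q) - 1*3) + 5)²)² = (24 + (((5 + 25/3) - 1*3) + 5)²)² = (24 + ((40/3 - 3) + 5)²)² = (24 + (31/3 + 5)²)² = (24 + (46/3)²)² = (24 + 2116/9)² = (2332/9)² = 5438224/81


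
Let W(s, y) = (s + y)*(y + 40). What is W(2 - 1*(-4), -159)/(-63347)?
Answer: -18207/63347 ≈ -0.28742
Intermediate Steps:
W(s, y) = (40 + y)*(s + y) (W(s, y) = (s + y)*(40 + y) = (40 + y)*(s + y))
W(2 - 1*(-4), -159)/(-63347) = ((-159)² + 40*(2 - 1*(-4)) + 40*(-159) + (2 - 1*(-4))*(-159))/(-63347) = (25281 + 40*(2 + 4) - 6360 + (2 + 4)*(-159))*(-1/63347) = (25281 + 40*6 - 6360 + 6*(-159))*(-1/63347) = (25281 + 240 - 6360 - 954)*(-1/63347) = 18207*(-1/63347) = -18207/63347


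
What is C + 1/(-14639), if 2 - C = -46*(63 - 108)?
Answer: -30273453/14639 ≈ -2068.0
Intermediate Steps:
C = -2068 (C = 2 - (-46)*(63 - 108) = 2 - (-46)*(-45) = 2 - 1*2070 = 2 - 2070 = -2068)
C + 1/(-14639) = -2068 + 1/(-14639) = -2068 - 1/14639 = -30273453/14639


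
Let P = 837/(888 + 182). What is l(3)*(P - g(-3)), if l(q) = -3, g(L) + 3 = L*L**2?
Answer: -98811/1070 ≈ -92.347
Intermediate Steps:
g(L) = -3 + L**3 (g(L) = -3 + L*L**2 = -3 + L**3)
P = 837/1070 ≈ 0.78224
l(3)*(P - g(-3)) = -3*(837/1070 - (-3 + (-3)**3)) = -3*(837/1070 - (-3 - 27)) = -3*(837/1070 - 1*(-30)) = -3*(837/1070 + 30) = -3*32937/1070 = -98811/1070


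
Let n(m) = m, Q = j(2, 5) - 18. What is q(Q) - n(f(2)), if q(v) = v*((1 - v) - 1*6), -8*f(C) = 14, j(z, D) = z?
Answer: -697/4 ≈ -174.25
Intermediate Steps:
f(C) = -7/4 (f(C) = -⅛*14 = -7/4)
Q = -16 (Q = 2 - 18 = -16)
q(v) = v*(-5 - v) (q(v) = v*((1 - v) - 6) = v*(-5 - v))
q(Q) - n(f(2)) = -1*(-16)*(5 - 16) - 1*(-7/4) = -1*(-16)*(-11) + 7/4 = -176 + 7/4 = -697/4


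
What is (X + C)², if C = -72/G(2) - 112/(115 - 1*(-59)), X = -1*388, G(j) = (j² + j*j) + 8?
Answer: 4679517649/30276 ≈ 1.5456e+5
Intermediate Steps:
G(j) = 8 + 2*j² (G(j) = (j² + j²) + 8 = 2*j² + 8 = 8 + 2*j²)
X = -388
C = -895/174 (C = -72/(8 + 2*2²) - 112/(115 - 1*(-59)) = -72/(8 + 2*4) - 112/(115 + 59) = -72/(8 + 8) - 112/174 = -72/16 - 112*1/174 = -72*1/16 - 56/87 = -9/2 - 56/87 = -895/174 ≈ -5.1437)
(X + C)² = (-388 - 895/174)² = (-68407/174)² = 4679517649/30276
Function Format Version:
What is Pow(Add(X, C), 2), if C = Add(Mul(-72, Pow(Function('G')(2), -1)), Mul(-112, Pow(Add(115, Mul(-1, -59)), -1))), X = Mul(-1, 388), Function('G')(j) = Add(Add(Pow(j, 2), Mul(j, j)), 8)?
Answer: Rational(4679517649, 30276) ≈ 1.5456e+5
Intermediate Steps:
Function('G')(j) = Add(8, Mul(2, Pow(j, 2))) (Function('G')(j) = Add(Add(Pow(j, 2), Pow(j, 2)), 8) = Add(Mul(2, Pow(j, 2)), 8) = Add(8, Mul(2, Pow(j, 2))))
X = -388
C = Rational(-895, 174) (C = Add(Mul(-72, Pow(Add(8, Mul(2, Pow(2, 2))), -1)), Mul(-112, Pow(Add(115, Mul(-1, -59)), -1))) = Add(Mul(-72, Pow(Add(8, Mul(2, 4)), -1)), Mul(-112, Pow(Add(115, 59), -1))) = Add(Mul(-72, Pow(Add(8, 8), -1)), Mul(-112, Pow(174, -1))) = Add(Mul(-72, Pow(16, -1)), Mul(-112, Rational(1, 174))) = Add(Mul(-72, Rational(1, 16)), Rational(-56, 87)) = Add(Rational(-9, 2), Rational(-56, 87)) = Rational(-895, 174) ≈ -5.1437)
Pow(Add(X, C), 2) = Pow(Add(-388, Rational(-895, 174)), 2) = Pow(Rational(-68407, 174), 2) = Rational(4679517649, 30276)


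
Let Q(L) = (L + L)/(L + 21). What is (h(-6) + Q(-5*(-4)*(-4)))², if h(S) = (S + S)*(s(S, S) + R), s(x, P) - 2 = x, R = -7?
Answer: 63170704/3481 ≈ 18147.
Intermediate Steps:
Q(L) = 2*L/(21 + L) (Q(L) = (2*L)/(21 + L) = 2*L/(21 + L))
s(x, P) = 2 + x
h(S) = 2*S*(-5 + S) (h(S) = (S + S)*((2 + S) - 7) = (2*S)*(-5 + S) = 2*S*(-5 + S))
(h(-6) + Q(-5*(-4)*(-4)))² = (2*(-6)*(-5 - 6) + 2*(-5*(-4)*(-4))/(21 - 5*(-4)*(-4)))² = (2*(-6)*(-11) + 2*(20*(-4))/(21 + 20*(-4)))² = (132 + 2*(-80)/(21 - 80))² = (132 + 2*(-80)/(-59))² = (132 + 2*(-80)*(-1/59))² = (132 + 160/59)² = (7948/59)² = 63170704/3481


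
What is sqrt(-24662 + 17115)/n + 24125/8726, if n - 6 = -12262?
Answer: 24125/8726 - I*sqrt(7547)/12256 ≈ 2.7647 - 0.0070882*I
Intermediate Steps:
n = -12256 (n = 6 - 12262 = -12256)
sqrt(-24662 + 17115)/n + 24125/8726 = sqrt(-24662 + 17115)/(-12256) + 24125/8726 = sqrt(-7547)*(-1/12256) + 24125*(1/8726) = (I*sqrt(7547))*(-1/12256) + 24125/8726 = -I*sqrt(7547)/12256 + 24125/8726 = 24125/8726 - I*sqrt(7547)/12256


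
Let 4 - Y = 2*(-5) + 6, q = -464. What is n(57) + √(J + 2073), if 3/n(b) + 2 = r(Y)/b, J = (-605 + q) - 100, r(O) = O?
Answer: -171/106 + 2*√226 ≈ 28.453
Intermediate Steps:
Y = 8 (Y = 4 - (2*(-5) + 6) = 4 - (-10 + 6) = 4 - 1*(-4) = 4 + 4 = 8)
J = -1169 (J = (-605 - 464) - 100 = -1069 - 100 = -1169)
n(b) = 3/(-2 + 8/b)
n(57) + √(J + 2073) = -3*57/(-8 + 2*57) + √(-1169 + 2073) = -3*57/(-8 + 114) + √904 = -3*57/106 + 2*√226 = -3*57*1/106 + 2*√226 = -171/106 + 2*√226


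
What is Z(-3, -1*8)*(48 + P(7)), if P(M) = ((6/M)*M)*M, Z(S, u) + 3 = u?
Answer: -990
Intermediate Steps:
Z(S, u) = -3 + u
P(M) = 6*M
Z(-3, -1*8)*(48 + P(7)) = (-3 - 1*8)*(48 + 6*7) = (-3 - 8)*(48 + 42) = -11*90 = -990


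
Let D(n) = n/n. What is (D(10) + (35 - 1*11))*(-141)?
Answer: -3525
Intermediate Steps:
D(n) = 1
(D(10) + (35 - 1*11))*(-141) = (1 + (35 - 1*11))*(-141) = (1 + (35 - 11))*(-141) = (1 + 24)*(-141) = 25*(-141) = -3525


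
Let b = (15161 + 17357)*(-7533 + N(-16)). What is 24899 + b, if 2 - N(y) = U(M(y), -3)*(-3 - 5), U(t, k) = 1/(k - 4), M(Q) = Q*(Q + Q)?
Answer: -1714337257/7 ≈ -2.4491e+8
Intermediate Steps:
M(Q) = 2*Q² (M(Q) = Q*(2*Q) = 2*Q²)
U(t, k) = 1/(-4 + k)
N(y) = 6/7 (N(y) = 2 - (-3 - 5)/(-4 - 3) = 2 - (-8)/(-7) = 2 - (-1)*(-8)/7 = 2 - 1*8/7 = 2 - 8/7 = 6/7)
b = -1714511550/7 (b = (15161 + 17357)*(-7533 + 6/7) = 32518*(-52725/7) = -1714511550/7 ≈ -2.4493e+8)
24899 + b = 24899 - 1714511550/7 = -1714337257/7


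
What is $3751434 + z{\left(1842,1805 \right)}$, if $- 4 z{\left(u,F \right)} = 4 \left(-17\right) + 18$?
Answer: $\frac{7502893}{2} \approx 3.7514 \cdot 10^{6}$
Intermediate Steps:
$z{\left(u,F \right)} = \frac{25}{2}$ ($z{\left(u,F \right)} = - \frac{4 \left(-17\right) + 18}{4} = - \frac{-68 + 18}{4} = \left(- \frac{1}{4}\right) \left(-50\right) = \frac{25}{2}$)
$3751434 + z{\left(1842,1805 \right)} = 3751434 + \frac{25}{2} = \frac{7502893}{2}$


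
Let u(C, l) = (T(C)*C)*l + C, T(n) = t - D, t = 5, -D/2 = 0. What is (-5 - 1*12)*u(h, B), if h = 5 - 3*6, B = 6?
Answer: 6851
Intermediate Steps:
D = 0 (D = -2*0 = 0)
h = -13 (h = 5 - 18 = -13)
T(n) = 5 (T(n) = 5 - 1*0 = 5 + 0 = 5)
u(C, l) = C + 5*C*l (u(C, l) = (5*C)*l + C = 5*C*l + C = C + 5*C*l)
(-5 - 1*12)*u(h, B) = (-5 - 1*12)*(-13*(1 + 5*6)) = (-5 - 12)*(-13*(1 + 30)) = -(-221)*31 = -17*(-403) = 6851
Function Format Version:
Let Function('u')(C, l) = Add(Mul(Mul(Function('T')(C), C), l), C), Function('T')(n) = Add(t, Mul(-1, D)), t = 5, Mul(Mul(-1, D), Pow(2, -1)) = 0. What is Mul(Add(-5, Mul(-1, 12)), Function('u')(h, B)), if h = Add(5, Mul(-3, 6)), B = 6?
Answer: 6851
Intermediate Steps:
D = 0 (D = Mul(-2, 0) = 0)
h = -13 (h = Add(5, -18) = -13)
Function('T')(n) = 5 (Function('T')(n) = Add(5, Mul(-1, 0)) = Add(5, 0) = 5)
Function('u')(C, l) = Add(C, Mul(5, C, l)) (Function('u')(C, l) = Add(Mul(Mul(5, C), l), C) = Add(Mul(5, C, l), C) = Add(C, Mul(5, C, l)))
Mul(Add(-5, Mul(-1, 12)), Function('u')(h, B)) = Mul(Add(-5, Mul(-1, 12)), Mul(-13, Add(1, Mul(5, 6)))) = Mul(Add(-5, -12), Mul(-13, Add(1, 30))) = Mul(-17, Mul(-13, 31)) = Mul(-17, -403) = 6851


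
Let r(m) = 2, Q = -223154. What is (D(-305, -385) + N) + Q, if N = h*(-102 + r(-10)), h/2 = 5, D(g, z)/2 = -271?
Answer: -224696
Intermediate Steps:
D(g, z) = -542 (D(g, z) = 2*(-271) = -542)
h = 10 (h = 2*5 = 10)
N = -1000 (N = 10*(-102 + 2) = 10*(-100) = -1000)
(D(-305, -385) + N) + Q = (-542 - 1000) - 223154 = -1542 - 223154 = -224696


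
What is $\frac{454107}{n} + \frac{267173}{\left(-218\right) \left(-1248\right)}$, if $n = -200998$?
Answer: $- \frac{34922464097}{27342159936} \approx -1.2772$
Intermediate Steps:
$\frac{454107}{n} + \frac{267173}{\left(-218\right) \left(-1248\right)} = \frac{454107}{-200998} + \frac{267173}{\left(-218\right) \left(-1248\right)} = 454107 \left(- \frac{1}{200998}\right) + \frac{267173}{272064} = - \frac{454107}{200998} + 267173 \cdot \frac{1}{272064} = - \frac{454107}{200998} + \frac{267173}{272064} = - \frac{34922464097}{27342159936}$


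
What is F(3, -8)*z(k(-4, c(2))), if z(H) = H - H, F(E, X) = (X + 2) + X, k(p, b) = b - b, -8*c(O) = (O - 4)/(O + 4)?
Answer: 0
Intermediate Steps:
c(O) = -(-4 + O)/(8*(4 + O)) (c(O) = -(O - 4)/(8*(O + 4)) = -(-4 + O)/(8*(4 + O)))
k(p, b) = 0
F(E, X) = 2 + 2*X (F(E, X) = (2 + X) + X = 2 + 2*X)
z(H) = 0
F(3, -8)*z(k(-4, c(2))) = (2 + 2*(-8))*0 = (2 - 16)*0 = -14*0 = 0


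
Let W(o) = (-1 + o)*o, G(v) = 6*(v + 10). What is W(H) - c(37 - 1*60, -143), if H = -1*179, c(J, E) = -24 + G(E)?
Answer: 33042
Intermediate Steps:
G(v) = 60 + 6*v (G(v) = 6*(10 + v) = 60 + 6*v)
c(J, E) = 36 + 6*E (c(J, E) = -24 + (60 + 6*E) = 36 + 6*E)
H = -179
W(o) = o*(-1 + o)
W(H) - c(37 - 1*60, -143) = -179*(-1 - 179) - (36 + 6*(-143)) = -179*(-180) - (36 - 858) = 32220 - 1*(-822) = 32220 + 822 = 33042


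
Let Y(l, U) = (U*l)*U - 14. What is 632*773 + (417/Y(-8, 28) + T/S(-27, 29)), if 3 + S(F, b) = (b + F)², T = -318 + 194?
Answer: 3070157415/6286 ≈ 4.8841e+5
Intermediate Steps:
T = -124
Y(l, U) = -14 + l*U² (Y(l, U) = l*U² - 14 = -14 + l*U²)
S(F, b) = -3 + (F + b)² (S(F, b) = -3 + (b + F)² = -3 + (F + b)²)
632*773 + (417/Y(-8, 28) + T/S(-27, 29)) = 632*773 + (417/(-14 - 8*28²) - 124/(-3 + (-27 + 29)²)) = 488536 + (417/(-14 - 8*784) - 124/(-3 + 2²)) = 488536 + (417/(-14 - 6272) - 124/(-3 + 4)) = 488536 + (417/(-6286) - 124/1) = 488536 + (417*(-1/6286) - 124*1) = 488536 + (-417/6286 - 124) = 488536 - 779881/6286 = 3070157415/6286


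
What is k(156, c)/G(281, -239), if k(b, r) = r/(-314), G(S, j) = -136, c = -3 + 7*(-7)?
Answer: -13/10676 ≈ -0.0012177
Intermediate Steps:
c = -52 (c = -3 - 49 = -52)
k(b, r) = -r/314 (k(b, r) = r*(-1/314) = -r/314)
k(156, c)/G(281, -239) = -1/314*(-52)/(-136) = (26/157)*(-1/136) = -13/10676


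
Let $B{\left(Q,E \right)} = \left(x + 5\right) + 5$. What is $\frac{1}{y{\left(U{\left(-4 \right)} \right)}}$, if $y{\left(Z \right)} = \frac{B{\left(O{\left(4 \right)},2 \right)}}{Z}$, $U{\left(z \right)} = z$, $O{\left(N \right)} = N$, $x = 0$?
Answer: $- \frac{2}{5} \approx -0.4$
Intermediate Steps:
$B{\left(Q,E \right)} = 10$ ($B{\left(Q,E \right)} = \left(0 + 5\right) + 5 = 5 + 5 = 10$)
$y{\left(Z \right)} = \frac{10}{Z}$
$\frac{1}{y{\left(U{\left(-4 \right)} \right)}} = \frac{1}{10 \frac{1}{-4}} = \frac{1}{10 \left(- \frac{1}{4}\right)} = \frac{1}{- \frac{5}{2}} = - \frac{2}{5}$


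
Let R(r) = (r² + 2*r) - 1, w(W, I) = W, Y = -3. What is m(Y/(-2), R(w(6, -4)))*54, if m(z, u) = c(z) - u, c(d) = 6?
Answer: -2214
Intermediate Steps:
R(r) = -1 + r² + 2*r
m(z, u) = 6 - u
m(Y/(-2), R(w(6, -4)))*54 = (6 - (-1 + 6² + 2*6))*54 = (6 - (-1 + 36 + 12))*54 = (6 - 1*47)*54 = (6 - 47)*54 = -41*54 = -2214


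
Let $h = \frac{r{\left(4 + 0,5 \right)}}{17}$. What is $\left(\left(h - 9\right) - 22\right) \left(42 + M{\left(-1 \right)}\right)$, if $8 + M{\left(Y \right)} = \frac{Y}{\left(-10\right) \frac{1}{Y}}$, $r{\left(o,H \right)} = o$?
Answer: $- \frac{177297}{170} \approx -1042.9$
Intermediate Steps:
$h = \frac{4}{17}$ ($h = \frac{4 + 0}{17} = 4 \cdot \frac{1}{17} = \frac{4}{17} \approx 0.23529$)
$M{\left(Y \right)} = -8 - \frac{Y^{2}}{10}$ ($M{\left(Y \right)} = -8 + \frac{Y}{\left(-10\right) \frac{1}{Y}} = -8 + Y \left(- \frac{Y}{10}\right) = -8 - \frac{Y^{2}}{10}$)
$\left(\left(h - 9\right) - 22\right) \left(42 + M{\left(-1 \right)}\right) = \left(\left(\frac{4}{17} - 9\right) - 22\right) \left(42 - \left(8 + \frac{\left(-1\right)^{2}}{10}\right)\right) = \left(\left(\frac{4}{17} + \left(-25 + 16\right)\right) - 22\right) \left(42 - \frac{81}{10}\right) = \left(\left(\frac{4}{17} - 9\right) - 22\right) \left(42 - \frac{81}{10}\right) = \left(- \frac{149}{17} - 22\right) \left(42 - \frac{81}{10}\right) = \left(- \frac{523}{17}\right) \frac{339}{10} = - \frac{177297}{170}$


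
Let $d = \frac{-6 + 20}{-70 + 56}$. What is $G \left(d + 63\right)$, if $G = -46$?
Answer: $-2852$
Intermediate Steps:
$d = -1$ ($d = \frac{14}{-14} = 14 \left(- \frac{1}{14}\right) = -1$)
$G \left(d + 63\right) = - 46 \left(-1 + 63\right) = \left(-46\right) 62 = -2852$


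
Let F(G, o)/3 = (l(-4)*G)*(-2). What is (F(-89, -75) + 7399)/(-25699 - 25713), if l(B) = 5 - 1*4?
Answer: -7933/51412 ≈ -0.15430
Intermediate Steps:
l(B) = 1 (l(B) = 5 - 4 = 1)
F(G, o) = -6*G (F(G, o) = 3*((1*G)*(-2)) = 3*(G*(-2)) = 3*(-2*G) = -6*G)
(F(-89, -75) + 7399)/(-25699 - 25713) = (-6*(-89) + 7399)/(-25699 - 25713) = (534 + 7399)/(-51412) = 7933*(-1/51412) = -7933/51412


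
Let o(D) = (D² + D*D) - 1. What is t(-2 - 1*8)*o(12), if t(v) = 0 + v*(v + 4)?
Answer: 17220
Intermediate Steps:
o(D) = -1 + 2*D² (o(D) = (D² + D²) - 1 = 2*D² - 1 = -1 + 2*D²)
t(v) = v*(4 + v) (t(v) = 0 + v*(4 + v) = v*(4 + v))
t(-2 - 1*8)*o(12) = ((-2 - 1*8)*(4 + (-2 - 1*8)))*(-1 + 2*12²) = ((-2 - 8)*(4 + (-2 - 8)))*(-1 + 2*144) = (-10*(4 - 10))*(-1 + 288) = -10*(-6)*287 = 60*287 = 17220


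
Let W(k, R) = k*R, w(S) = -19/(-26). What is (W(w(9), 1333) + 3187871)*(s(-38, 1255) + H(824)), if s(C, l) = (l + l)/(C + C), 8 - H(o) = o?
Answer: -2674924458899/988 ≈ -2.7074e+9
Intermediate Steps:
w(S) = 19/26 (w(S) = -19*(-1/26) = 19/26)
W(k, R) = R*k
H(o) = 8 - o
s(C, l) = l/C (s(C, l) = (2*l)/((2*C)) = (2*l)*(1/(2*C)) = l/C)
(W(w(9), 1333) + 3187871)*(s(-38, 1255) + H(824)) = (1333*(19/26) + 3187871)*(1255/(-38) + (8 - 1*824)) = (25327/26 + 3187871)*(1255*(-1/38) + (8 - 824)) = 82909973*(-1255/38 - 816)/26 = (82909973/26)*(-32263/38) = -2674924458899/988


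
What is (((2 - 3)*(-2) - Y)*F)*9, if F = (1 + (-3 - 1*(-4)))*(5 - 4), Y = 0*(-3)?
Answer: 36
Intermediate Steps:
Y = 0
F = 2 (F = (1 + (-3 + 4))*1 = (1 + 1)*1 = 2*1 = 2)
(((2 - 3)*(-2) - Y)*F)*9 = (((2 - 3)*(-2) - 1*0)*2)*9 = ((-1*(-2) + 0)*2)*9 = ((2 + 0)*2)*9 = (2*2)*9 = 4*9 = 36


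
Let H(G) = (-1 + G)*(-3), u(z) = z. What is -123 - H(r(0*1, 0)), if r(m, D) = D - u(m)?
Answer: -126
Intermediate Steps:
r(m, D) = D - m
H(G) = 3 - 3*G
-123 - H(r(0*1, 0)) = -123 - (3 - 3*(0 - 0)) = -123 - (3 - 3*(0 - 1*0)) = -123 - (3 - 3*(0 + 0)) = -123 - (3 - 3*0) = -123 - (3 + 0) = -123 - 1*3 = -123 - 3 = -126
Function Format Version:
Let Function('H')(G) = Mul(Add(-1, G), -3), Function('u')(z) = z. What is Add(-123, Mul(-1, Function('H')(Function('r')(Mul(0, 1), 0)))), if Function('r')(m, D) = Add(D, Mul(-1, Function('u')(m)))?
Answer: -126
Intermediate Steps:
Function('r')(m, D) = Add(D, Mul(-1, m))
Function('H')(G) = Add(3, Mul(-3, G))
Add(-123, Mul(-1, Function('H')(Function('r')(Mul(0, 1), 0)))) = Add(-123, Mul(-1, Add(3, Mul(-3, Add(0, Mul(-1, Mul(0, 1))))))) = Add(-123, Mul(-1, Add(3, Mul(-3, Add(0, Mul(-1, 0)))))) = Add(-123, Mul(-1, Add(3, Mul(-3, Add(0, 0))))) = Add(-123, Mul(-1, Add(3, Mul(-3, 0)))) = Add(-123, Mul(-1, Add(3, 0))) = Add(-123, Mul(-1, 3)) = Add(-123, -3) = -126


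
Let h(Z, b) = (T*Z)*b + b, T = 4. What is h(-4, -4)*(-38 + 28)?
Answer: -600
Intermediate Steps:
h(Z, b) = b + 4*Z*b (h(Z, b) = (4*Z)*b + b = 4*Z*b + b = b + 4*Z*b)
h(-4, -4)*(-38 + 28) = (-4*(1 + 4*(-4)))*(-38 + 28) = -4*(1 - 16)*(-10) = -4*(-15)*(-10) = 60*(-10) = -600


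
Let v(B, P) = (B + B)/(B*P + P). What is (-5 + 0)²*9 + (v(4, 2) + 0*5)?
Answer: 1129/5 ≈ 225.80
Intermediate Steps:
v(B, P) = 2*B/(P + B*P) (v(B, P) = (2*B)/(P + B*P) = 2*B/(P + B*P))
(-5 + 0)²*9 + (v(4, 2) + 0*5) = (-5 + 0)²*9 + (2*4/(2*(1 + 4)) + 0*5) = (-5)²*9 + (2*4*(½)/5 + 0) = 25*9 + (2*4*(½)*(⅕) + 0) = 225 + (⅘ + 0) = 225 + ⅘ = 1129/5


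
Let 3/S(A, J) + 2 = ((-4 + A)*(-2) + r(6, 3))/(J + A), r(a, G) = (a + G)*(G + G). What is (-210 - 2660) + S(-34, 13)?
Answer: -493703/172 ≈ -2870.4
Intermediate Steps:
r(a, G) = 2*G*(G + a) (r(a, G) = (G + a)*(2*G) = 2*G*(G + a))
S(A, J) = 3/(-2 + (62 - 2*A)/(A + J)) (S(A, J) = 3/(-2 + ((-4 + A)*(-2) + 2*3*(3 + 6))/(J + A)) = 3/(-2 + ((8 - 2*A) + 2*3*9)/(A + J)) = 3/(-2 + ((8 - 2*A) + 54)/(A + J)) = 3/(-2 + (62 - 2*A)/(A + J)))
(-210 - 2660) + S(-34, 13) = (-210 - 2660) + 3*(-1*(-34) - 1*13)/(2*(-31 + 13 + 2*(-34))) = -2870 + 3*(34 - 13)/(2*(-31 + 13 - 68)) = -2870 + (3/2)*21/(-86) = -2870 + (3/2)*(-1/86)*21 = -2870 - 63/172 = -493703/172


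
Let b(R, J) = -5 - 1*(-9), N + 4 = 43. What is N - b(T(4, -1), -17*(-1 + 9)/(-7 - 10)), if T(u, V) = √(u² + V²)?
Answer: 35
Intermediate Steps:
N = 39 (N = -4 + 43 = 39)
T(u, V) = √(V² + u²)
b(R, J) = 4 (b(R, J) = -5 + 9 = 4)
N - b(T(4, -1), -17*(-1 + 9)/(-7 - 10)) = 39 - 1*4 = 39 - 4 = 35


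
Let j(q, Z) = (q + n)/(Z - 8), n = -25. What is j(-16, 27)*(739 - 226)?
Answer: -1107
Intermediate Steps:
j(q, Z) = (-25 + q)/(-8 + Z) (j(q, Z) = (q - 25)/(Z - 8) = (-25 + q)/(-8 + Z))
j(-16, 27)*(739 - 226) = ((-25 - 16)/(-8 + 27))*(739 - 226) = (-41/19)*513 = ((1/19)*(-41))*513 = -41/19*513 = -1107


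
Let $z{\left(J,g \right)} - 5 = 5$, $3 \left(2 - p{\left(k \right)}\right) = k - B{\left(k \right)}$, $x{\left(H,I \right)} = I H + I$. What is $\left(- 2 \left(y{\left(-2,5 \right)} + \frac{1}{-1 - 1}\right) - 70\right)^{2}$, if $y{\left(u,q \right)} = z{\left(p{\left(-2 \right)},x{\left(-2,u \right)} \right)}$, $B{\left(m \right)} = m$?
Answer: $7921$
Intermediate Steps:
$x{\left(H,I \right)} = I + H I$ ($x{\left(H,I \right)} = H I + I = I + H I$)
$p{\left(k \right)} = 2$ ($p{\left(k \right)} = 2 - \frac{k - k}{3} = 2 - 0 = 2 + 0 = 2$)
$z{\left(J,g \right)} = 10$ ($z{\left(J,g \right)} = 5 + 5 = 10$)
$y{\left(u,q \right)} = 10$
$\left(- 2 \left(y{\left(-2,5 \right)} + \frac{1}{-1 - 1}\right) - 70\right)^{2} = \left(- 2 \left(10 + \frac{1}{-1 - 1}\right) - 70\right)^{2} = \left(- 2 \left(10 + \frac{1}{-2}\right) - 70\right)^{2} = \left(- 2 \left(10 - \frac{1}{2}\right) - 70\right)^{2} = \left(\left(-2\right) \frac{19}{2} - 70\right)^{2} = \left(-19 - 70\right)^{2} = \left(-89\right)^{2} = 7921$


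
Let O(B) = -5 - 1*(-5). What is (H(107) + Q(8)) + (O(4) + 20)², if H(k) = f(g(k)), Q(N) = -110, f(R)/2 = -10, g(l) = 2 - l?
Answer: 270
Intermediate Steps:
O(B) = 0 (O(B) = -5 + 5 = 0)
f(R) = -20 (f(R) = 2*(-10) = -20)
H(k) = -20
(H(107) + Q(8)) + (O(4) + 20)² = (-20 - 110) + (0 + 20)² = -130 + 20² = -130 + 400 = 270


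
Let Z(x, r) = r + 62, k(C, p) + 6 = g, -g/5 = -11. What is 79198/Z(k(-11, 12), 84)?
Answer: 39599/73 ≈ 542.45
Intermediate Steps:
g = 55 (g = -5*(-11) = 55)
k(C, p) = 49 (k(C, p) = -6 + 55 = 49)
Z(x, r) = 62 + r
79198/Z(k(-11, 12), 84) = 79198/(62 + 84) = 79198/146 = 79198*(1/146) = 39599/73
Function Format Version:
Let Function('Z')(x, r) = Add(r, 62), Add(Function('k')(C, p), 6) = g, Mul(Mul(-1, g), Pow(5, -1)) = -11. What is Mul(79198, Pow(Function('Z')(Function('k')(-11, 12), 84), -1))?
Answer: Rational(39599, 73) ≈ 542.45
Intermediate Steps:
g = 55 (g = Mul(-5, -11) = 55)
Function('k')(C, p) = 49 (Function('k')(C, p) = Add(-6, 55) = 49)
Function('Z')(x, r) = Add(62, r)
Mul(79198, Pow(Function('Z')(Function('k')(-11, 12), 84), -1)) = Mul(79198, Pow(Add(62, 84), -1)) = Mul(79198, Pow(146, -1)) = Mul(79198, Rational(1, 146)) = Rational(39599, 73)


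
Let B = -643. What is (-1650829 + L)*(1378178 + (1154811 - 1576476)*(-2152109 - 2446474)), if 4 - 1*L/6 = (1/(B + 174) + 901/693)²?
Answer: -2300303537795427935290291759/718612587 ≈ -3.2010e+18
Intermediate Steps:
L = 9982238440/718612587 (L = 24 - 6*(1/(-643 + 174) + 901/693)² = 24 - 6*(1/(-469) + 901*(1/693))² = 24 - 6*(-1/469 + 901/693)² = 24 - 6*(60268/46431)² = 24 - 6*3632231824/2155837761 = 24 - 7264463648/718612587 = 9982238440/718612587 ≈ 13.891)
(-1650829 + L)*(1378178 + (1154811 - 1576476)*(-2152109 - 2446474)) = (-1650829 + 9982238440/718612587)*(1378178 + (1154811 - 1576476)*(-2152109 - 2446474)) = -1186296516146183*(1378178 - 421665*(-4598583))/718612587 = -1186296516146183*(1378178 + 1939061500695)/718612587 = -1186296516146183/718612587*1939062878873 = -2300303537795427935290291759/718612587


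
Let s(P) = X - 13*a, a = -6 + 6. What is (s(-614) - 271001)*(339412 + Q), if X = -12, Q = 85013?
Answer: -115024692525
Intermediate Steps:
a = 0
s(P) = -12 (s(P) = -12 - 13*0 = -12 + 0 = -12)
(s(-614) - 271001)*(339412 + Q) = (-12 - 271001)*(339412 + 85013) = -271013*424425 = -115024692525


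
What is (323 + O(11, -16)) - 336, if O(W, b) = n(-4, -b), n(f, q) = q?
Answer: 3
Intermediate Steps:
O(W, b) = -b
(323 + O(11, -16)) - 336 = (323 - 1*(-16)) - 336 = (323 + 16) - 336 = 339 - 336 = 3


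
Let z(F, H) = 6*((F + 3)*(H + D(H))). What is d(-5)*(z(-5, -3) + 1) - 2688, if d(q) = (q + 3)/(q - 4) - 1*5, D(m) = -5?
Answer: -28363/9 ≈ -3151.4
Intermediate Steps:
z(F, H) = 6*(-5 + H)*(3 + F) (z(F, H) = 6*((F + 3)*(H - 5)) = 6*((3 + F)*(-5 + H)) = 6*((-5 + H)*(3 + F)) = 6*(-5 + H)*(3 + F))
d(q) = -5 + (3 + q)/(-4 + q) (d(q) = (3 + q)/(-4 + q) - 5 = -5 + (3 + q)/(-4 + q))
d(-5)*(z(-5, -3) + 1) - 2688 = ((23 - 4*(-5))/(-4 - 5))*((-90 - 30*(-5) + 18*(-3) + 6*(-5)*(-3)) + 1) - 2688 = ((23 + 20)/(-9))*((-90 + 150 - 54 + 90) + 1) - 2688 = (-⅑*43)*(96 + 1) - 2688 = -43/9*97 - 2688 = -4171/9 - 2688 = -28363/9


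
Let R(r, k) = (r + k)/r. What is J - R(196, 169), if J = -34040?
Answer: -6672205/196 ≈ -34042.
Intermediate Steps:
R(r, k) = (k + r)/r
J - R(196, 169) = -34040 - (169 + 196)/196 = -34040 - 365/196 = -6672205/196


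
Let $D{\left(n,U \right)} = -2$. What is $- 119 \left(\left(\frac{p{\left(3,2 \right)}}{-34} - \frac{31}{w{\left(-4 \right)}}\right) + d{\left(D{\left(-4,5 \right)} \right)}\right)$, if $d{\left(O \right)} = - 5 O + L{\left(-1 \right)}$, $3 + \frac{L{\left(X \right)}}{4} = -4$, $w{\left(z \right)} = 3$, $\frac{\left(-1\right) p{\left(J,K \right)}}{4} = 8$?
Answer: $\frac{9779}{3} \approx 3259.7$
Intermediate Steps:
$p{\left(J,K \right)} = -32$ ($p{\left(J,K \right)} = \left(-4\right) 8 = -32$)
$L{\left(X \right)} = -28$ ($L{\left(X \right)} = -12 + 4 \left(-4\right) = -12 - 16 = -28$)
$d{\left(O \right)} = -28 - 5 O$ ($d{\left(O \right)} = - 5 O - 28 = -28 - 5 O$)
$- 119 \left(\left(\frac{p{\left(3,2 \right)}}{-34} - \frac{31}{w{\left(-4 \right)}}\right) + d{\left(D{\left(-4,5 \right)} \right)}\right) = - 119 \left(\left(- \frac{32}{-34} - \frac{31}{3}\right) - 18\right) = - 119 \left(\left(\left(-32\right) \left(- \frac{1}{34}\right) - \frac{31}{3}\right) + \left(-28 + 10\right)\right) = - 119 \left(\left(\frac{16}{17} - \frac{31}{3}\right) - 18\right) = - 119 \left(- \frac{479}{51} - 18\right) = \left(-119\right) \left(- \frac{1397}{51}\right) = \frac{9779}{3}$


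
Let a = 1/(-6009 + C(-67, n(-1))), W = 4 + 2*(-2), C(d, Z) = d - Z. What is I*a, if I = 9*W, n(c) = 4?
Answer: 0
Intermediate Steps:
W = 0 (W = 4 - 4 = 0)
I = 0 (I = 9*0 = 0)
a = -1/6080 (a = 1/(-6009 + (-67 - 1*4)) = 1/(-6009 + (-67 - 4)) = 1/(-6009 - 71) = 1/(-6080) = -1/6080 ≈ -0.00016447)
I*a = 0*(-1/6080) = 0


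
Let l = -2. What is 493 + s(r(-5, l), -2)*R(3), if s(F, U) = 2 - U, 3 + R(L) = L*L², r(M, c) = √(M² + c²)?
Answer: 589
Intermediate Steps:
R(L) = -3 + L³ (R(L) = -3 + L*L² = -3 + L³)
493 + s(r(-5, l), -2)*R(3) = 493 + (2 - 1*(-2))*(-3 + 3³) = 493 + (2 + 2)*(-3 + 27) = 493 + 4*24 = 493 + 96 = 589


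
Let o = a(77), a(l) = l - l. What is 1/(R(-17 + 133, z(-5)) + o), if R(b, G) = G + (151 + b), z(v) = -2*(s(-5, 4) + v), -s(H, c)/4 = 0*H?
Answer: 1/277 ≈ 0.0036101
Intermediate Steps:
s(H, c) = 0 (s(H, c) = -0*H = -4*0 = 0)
z(v) = -2*v (z(v) = -2*(0 + v) = -2*v)
a(l) = 0
R(b, G) = 151 + G + b
o = 0
1/(R(-17 + 133, z(-5)) + o) = 1/((151 - 2*(-5) + (-17 + 133)) + 0) = 1/((151 + 10 + 116) + 0) = 1/(277 + 0) = 1/277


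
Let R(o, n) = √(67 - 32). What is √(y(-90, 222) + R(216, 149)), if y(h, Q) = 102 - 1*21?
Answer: √(81 + √35) ≈ 9.3229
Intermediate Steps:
R(o, n) = √35
y(h, Q) = 81 (y(h, Q) = 102 - 21 = 81)
√(y(-90, 222) + R(216, 149)) = √(81 + √35)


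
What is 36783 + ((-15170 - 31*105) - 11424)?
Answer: 6934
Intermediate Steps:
36783 + ((-15170 - 31*105) - 11424) = 36783 + ((-15170 - 3255) - 11424) = 36783 + (-18425 - 11424) = 36783 - 29849 = 6934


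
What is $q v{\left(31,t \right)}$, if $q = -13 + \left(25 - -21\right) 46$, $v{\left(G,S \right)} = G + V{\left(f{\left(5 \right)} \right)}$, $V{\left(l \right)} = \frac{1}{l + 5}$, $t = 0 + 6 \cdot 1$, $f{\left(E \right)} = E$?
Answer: $\frac{654033}{10} \approx 65403.0$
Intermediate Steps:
$t = 6$ ($t = 0 + 6 = 6$)
$V{\left(l \right)} = \frac{1}{5 + l}$
$v{\left(G,S \right)} = \frac{1}{10} + G$ ($v{\left(G,S \right)} = G + \frac{1}{5 + 5} = G + \frac{1}{10} = \frac{1}{10} + G$)
$q = 2103$ ($q = -13 + \left(25 + 21\right) 46 = -13 + 46 \cdot 46 = -13 + 2116 = 2103$)
$q v{\left(31,t \right)} = 2103 \left(\frac{1}{10} + 31\right) = 2103 \cdot \frac{311}{10} = \frac{654033}{10}$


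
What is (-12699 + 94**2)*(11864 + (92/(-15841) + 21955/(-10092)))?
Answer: -7325475598776907/159867372 ≈ -4.5822e+7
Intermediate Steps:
(-12699 + 94**2)*(11864 + (92/(-15841) + 21955/(-10092))) = (-12699 + 8836)*(11864 + (92*(-1/15841) + 21955*(-1/10092))) = -3863*(11864 + (-92/15841 - 21955/10092)) = -3863*(11864 - 348717619/159867372) = -3863*1896317783789/159867372 = -7325475598776907/159867372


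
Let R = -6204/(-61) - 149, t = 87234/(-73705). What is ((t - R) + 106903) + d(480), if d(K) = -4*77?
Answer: 479458970626/4496005 ≈ 1.0664e+5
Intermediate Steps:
d(K) = -308
t = -87234/73705 (t = 87234*(-1/73705) = -87234/73705 ≈ -1.1836)
R = -2885/61 (R = -6204*(-1)/61 - 149 = -47*(-132/61) - 149 = 6204/61 - 149 = -2885/61 ≈ -47.295)
((t - R) + 106903) + d(480) = ((-87234/73705 - 1*(-2885/61)) + 106903) - 308 = ((-87234/73705 + 2885/61) + 106903) - 308 = (207317651/4496005 + 106903) - 308 = 480843740166/4496005 - 308 = 479458970626/4496005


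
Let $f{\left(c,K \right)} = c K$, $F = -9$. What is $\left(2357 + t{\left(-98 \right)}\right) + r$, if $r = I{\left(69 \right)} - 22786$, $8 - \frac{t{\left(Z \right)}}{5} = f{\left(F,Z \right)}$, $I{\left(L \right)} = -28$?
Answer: $-24827$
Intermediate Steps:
$f{\left(c,K \right)} = K c$
$t{\left(Z \right)} = 40 + 45 Z$ ($t{\left(Z \right)} = 40 - 5 Z \left(-9\right) = 40 - 5 \left(- 9 Z\right) = 40 + 45 Z$)
$r = -22814$ ($r = -28 - 22786 = -22814$)
$\left(2357 + t{\left(-98 \right)}\right) + r = \left(2357 + \left(40 + 45 \left(-98\right)\right)\right) - 22814 = \left(2357 + \left(40 - 4410\right)\right) - 22814 = \left(2357 - 4370\right) - 22814 = -2013 - 22814 = -24827$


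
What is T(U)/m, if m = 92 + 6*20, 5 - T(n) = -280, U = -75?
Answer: 285/212 ≈ 1.3443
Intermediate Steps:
T(n) = 285 (T(n) = 5 - 1*(-280) = 5 + 280 = 285)
m = 212 (m = 92 + 120 = 212)
T(U)/m = 285/212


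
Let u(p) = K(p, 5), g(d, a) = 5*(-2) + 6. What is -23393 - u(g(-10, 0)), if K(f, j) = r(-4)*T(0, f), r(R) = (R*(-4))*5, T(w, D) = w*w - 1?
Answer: -23313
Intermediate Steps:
T(w, D) = -1 + w² (T(w, D) = w² - 1 = -1 + w²)
r(R) = -20*R (r(R) = -4*R*5 = -20*R)
g(d, a) = -4 (g(d, a) = -10 + 6 = -4)
K(f, j) = -80 (K(f, j) = (-20*(-4))*(-1 + 0²) = 80*(-1 + 0) = 80*(-1) = -80)
u(p) = -80
-23393 - u(g(-10, 0)) = -23393 - 1*(-80) = -23393 + 80 = -23313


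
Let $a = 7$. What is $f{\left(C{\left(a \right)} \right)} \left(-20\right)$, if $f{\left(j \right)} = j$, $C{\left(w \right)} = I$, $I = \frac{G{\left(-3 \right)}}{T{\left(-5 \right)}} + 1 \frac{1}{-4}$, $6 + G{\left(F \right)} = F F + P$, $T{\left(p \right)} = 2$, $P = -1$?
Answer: $-15$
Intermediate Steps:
$G{\left(F \right)} = -7 + F^{2}$ ($G{\left(F \right)} = -6 + \left(F F - 1\right) = -6 + \left(F^{2} - 1\right) = -6 + \left(-1 + F^{2}\right) = -7 + F^{2}$)
$I = \frac{3}{4}$ ($I = \frac{-7 + \left(-3\right)^{2}}{2} + 1 \frac{1}{-4} = \left(-7 + 9\right) \frac{1}{2} + 1 \left(- \frac{1}{4}\right) = 2 \cdot \frac{1}{2} - \frac{1}{4} = 1 - \frac{1}{4} = \frac{3}{4} \approx 0.75$)
$C{\left(w \right)} = \frac{3}{4}$
$f{\left(C{\left(a \right)} \right)} \left(-20\right) = \frac{3}{4} \left(-20\right) = -15$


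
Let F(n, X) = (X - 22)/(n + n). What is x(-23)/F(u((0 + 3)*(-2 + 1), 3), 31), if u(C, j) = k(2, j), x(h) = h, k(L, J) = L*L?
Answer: -184/9 ≈ -20.444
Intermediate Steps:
k(L, J) = L²
u(C, j) = 4 (u(C, j) = 2² = 4)
F(n, X) = (-22 + X)/(2*n) (F(n, X) = (-22 + X)/((2*n)) = (-22 + X)*(1/(2*n)) = (-22 + X)/(2*n))
x(-23)/F(u((0 + 3)*(-2 + 1), 3), 31) = -23*8/(-22 + 31) = -23/((½)*(¼)*9) = -23/9/8 = -23*8/9 = -184/9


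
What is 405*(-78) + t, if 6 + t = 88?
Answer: -31508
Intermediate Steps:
t = 82 (t = -6 + 88 = 82)
405*(-78) + t = 405*(-78) + 82 = -31590 + 82 = -31508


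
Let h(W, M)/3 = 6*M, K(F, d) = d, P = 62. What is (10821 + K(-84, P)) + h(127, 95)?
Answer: 12593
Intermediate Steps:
h(W, M) = 18*M (h(W, M) = 3*(6*M) = 18*M)
(10821 + K(-84, P)) + h(127, 95) = (10821 + 62) + 18*95 = 10883 + 1710 = 12593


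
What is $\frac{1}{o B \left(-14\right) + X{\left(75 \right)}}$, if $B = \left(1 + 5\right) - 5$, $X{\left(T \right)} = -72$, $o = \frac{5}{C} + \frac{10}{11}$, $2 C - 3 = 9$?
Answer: $- \frac{33}{3181} \approx -0.010374$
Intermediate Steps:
$C = 6$ ($C = \frac{3}{2} + \frac{1}{2} \cdot 9 = \frac{3}{2} + \frac{9}{2} = 6$)
$o = \frac{115}{66}$ ($o = \frac{5}{6} + \frac{10}{11} = \frac{115}{66} \approx 1.7424$)
$B = 1$ ($B = 6 - 5 = 1$)
$\frac{1}{o B \left(-14\right) + X{\left(75 \right)}} = \frac{1}{\frac{115}{66} \cdot 1 \left(-14\right) - 72} = \frac{1}{\frac{115}{66} \left(-14\right) - 72} = \frac{1}{- \frac{805}{33} - 72} = \frac{1}{- \frac{3181}{33}} = - \frac{33}{3181}$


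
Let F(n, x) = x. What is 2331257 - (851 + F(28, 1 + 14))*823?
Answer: 1618539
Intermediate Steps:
2331257 - (851 + F(28, 1 + 14))*823 = 2331257 - (851 + (1 + 14))*823 = 2331257 - (851 + 15)*823 = 2331257 - 866*823 = 2331257 - 1*712718 = 2331257 - 712718 = 1618539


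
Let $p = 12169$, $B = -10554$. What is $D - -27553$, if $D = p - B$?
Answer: $50276$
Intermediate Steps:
$D = 22723$ ($D = 12169 - -10554 = 12169 + 10554 = 22723$)
$D - -27553 = 22723 - -27553 = 22723 + 27553 = 50276$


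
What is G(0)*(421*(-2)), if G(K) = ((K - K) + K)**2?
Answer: 0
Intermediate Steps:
G(K) = K**2 (G(K) = (0 + K)**2 = K**2)
G(0)*(421*(-2)) = 0**2*(421*(-2)) = 0*(-842) = 0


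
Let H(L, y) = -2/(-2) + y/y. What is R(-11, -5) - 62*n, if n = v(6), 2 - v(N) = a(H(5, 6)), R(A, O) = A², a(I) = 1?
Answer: 59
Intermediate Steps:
H(L, y) = 2 (H(L, y) = -2*(-½) + 1 = 1 + 1 = 2)
v(N) = 1 (v(N) = 2 - 1*1 = 2 - 1 = 1)
n = 1
R(-11, -5) - 62*n = (-11)² - 62*1 = 121 - 62 = 59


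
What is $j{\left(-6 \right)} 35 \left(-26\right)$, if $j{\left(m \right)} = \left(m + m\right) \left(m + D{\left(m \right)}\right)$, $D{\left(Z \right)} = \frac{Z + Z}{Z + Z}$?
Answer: $-54600$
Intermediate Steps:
$D{\left(Z \right)} = 1$ ($D{\left(Z \right)} = \frac{2 Z}{2 Z} = 2 Z \frac{1}{2 Z} = 1$)
$j{\left(m \right)} = 2 m \left(1 + m\right)$ ($j{\left(m \right)} = \left(m + m\right) \left(m + 1\right) = 2 m \left(1 + m\right)$)
$j{\left(-6 \right)} 35 \left(-26\right) = 2 \left(-6\right) \left(1 - 6\right) 35 \left(-26\right) = 2 \left(-6\right) \left(-5\right) 35 \left(-26\right) = 60 \cdot 35 \left(-26\right) = 2100 \left(-26\right) = -54600$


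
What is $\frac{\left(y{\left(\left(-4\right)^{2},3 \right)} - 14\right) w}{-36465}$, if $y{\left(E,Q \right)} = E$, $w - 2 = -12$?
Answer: $\frac{4}{7293} \approx 0.00054847$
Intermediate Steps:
$w = -10$ ($w = 2 - 12 = -10$)
$\frac{\left(y{\left(\left(-4\right)^{2},3 \right)} - 14\right) w}{-36465} = \frac{\left(\left(-4\right)^{2} - 14\right) \left(-10\right)}{-36465} = \left(16 - 14\right) \left(-10\right) \left(- \frac{1}{36465}\right) = 2 \left(-10\right) \left(- \frac{1}{36465}\right) = \left(-20\right) \left(- \frac{1}{36465}\right) = \frac{4}{7293}$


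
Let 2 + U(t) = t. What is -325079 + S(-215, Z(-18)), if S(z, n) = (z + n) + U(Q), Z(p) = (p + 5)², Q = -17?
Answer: -325144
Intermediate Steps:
U(t) = -2 + t
Z(p) = (5 + p)²
S(z, n) = -19 + n + z (S(z, n) = (z + n) + (-2 - 17) = (n + z) - 19 = -19 + n + z)
-325079 + S(-215, Z(-18)) = -325079 + (-19 + (5 - 18)² - 215) = -325079 + (-19 + (-13)² - 215) = -325079 + (-19 + 169 - 215) = -325079 - 65 = -325144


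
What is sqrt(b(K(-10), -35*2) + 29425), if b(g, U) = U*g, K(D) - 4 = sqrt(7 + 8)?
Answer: sqrt(29145 - 70*sqrt(15)) ≈ 169.92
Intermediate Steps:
K(D) = 4 + sqrt(15) (K(D) = 4 + sqrt(7 + 8) = 4 + sqrt(15))
sqrt(b(K(-10), -35*2) + 29425) = sqrt((-35*2)*(4 + sqrt(15)) + 29425) = sqrt((-7*10)*(4 + sqrt(15)) + 29425) = sqrt(-70*(4 + sqrt(15)) + 29425) = sqrt((-280 - 70*sqrt(15)) + 29425) = sqrt(29145 - 70*sqrt(15))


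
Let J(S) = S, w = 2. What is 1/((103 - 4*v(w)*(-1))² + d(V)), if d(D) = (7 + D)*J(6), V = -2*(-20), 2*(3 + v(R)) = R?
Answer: 1/9307 ≈ 0.00010745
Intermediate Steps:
v(R) = -3 + R/2
V = 40
d(D) = 42 + 6*D (d(D) = (7 + D)*6 = 42 + 6*D)
1/((103 - 4*v(w)*(-1))² + d(V)) = 1/((103 - 4*(-3 + (½)*2)*(-1))² + (42 + 6*40)) = 1/((103 - 4*(-3 + 1)*(-1))² + (42 + 240)) = 1/((103 - 4*(-2)*(-1))² + 282) = 1/((103 + 8*(-1))² + 282) = 1/((103 - 8)² + 282) = 1/(95² + 282) = 1/(9025 + 282) = 1/9307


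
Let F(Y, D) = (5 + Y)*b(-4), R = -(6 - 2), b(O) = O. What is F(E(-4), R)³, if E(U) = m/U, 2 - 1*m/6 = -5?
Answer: 10648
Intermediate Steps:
m = 42 (m = 12 - 6*(-5) = 12 + 30 = 42)
E(U) = 42/U
R = -4 (R = -1*4 = -4)
F(Y, D) = -20 - 4*Y (F(Y, D) = (5 + Y)*(-4) = -20 - 4*Y)
F(E(-4), R)³ = (-20 - 168/(-4))³ = (-20 - 168*(-1)/4)³ = (-20 - 4*(-21/2))³ = (-20 + 42)³ = 22³ = 10648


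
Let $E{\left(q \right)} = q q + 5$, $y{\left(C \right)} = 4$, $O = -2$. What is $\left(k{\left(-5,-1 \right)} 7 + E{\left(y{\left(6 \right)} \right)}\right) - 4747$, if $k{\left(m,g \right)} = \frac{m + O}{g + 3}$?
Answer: $- \frac{9501}{2} \approx -4750.5$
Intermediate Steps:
$E{\left(q \right)} = 5 + q^{2}$ ($E{\left(q \right)} = q^{2} + 5 = 5 + q^{2}$)
$k{\left(m,g \right)} = \frac{-2 + m}{3 + g}$ ($k{\left(m,g \right)} = \frac{m - 2}{g + 3} = \frac{-2 + m}{3 + g}$)
$\left(k{\left(-5,-1 \right)} 7 + E{\left(y{\left(6 \right)} \right)}\right) - 4747 = \left(\frac{-2 - 5}{3 - 1} \cdot 7 + \left(5 + 4^{2}\right)\right) - 4747 = \left(\frac{1}{2} \left(-7\right) 7 + \left(5 + 16\right)\right) - 4747 = \left(\frac{1}{2} \left(-7\right) 7 + 21\right) - 4747 = \left(\left(- \frac{7}{2}\right) 7 + 21\right) - 4747 = \left(- \frac{49}{2} + 21\right) - 4747 = - \frac{7}{2} - 4747 = - \frac{9501}{2}$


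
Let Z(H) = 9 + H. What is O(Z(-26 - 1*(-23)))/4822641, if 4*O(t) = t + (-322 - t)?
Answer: -161/9645282 ≈ -1.6692e-5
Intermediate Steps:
O(t) = -161/2 (O(t) = (t + (-322 - t))/4 = (¼)*(-322) = -161/2)
O(Z(-26 - 1*(-23)))/4822641 = -161/2/4822641 = -161/2*1/4822641 = -161/9645282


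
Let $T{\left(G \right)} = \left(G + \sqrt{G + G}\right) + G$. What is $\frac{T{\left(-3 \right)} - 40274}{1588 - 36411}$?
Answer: $\frac{40280}{34823} - \frac{i \sqrt{6}}{34823} \approx 1.1567 - 7.0341 \cdot 10^{-5} i$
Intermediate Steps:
$T{\left(G \right)} = 2 G + \sqrt{2} \sqrt{G}$ ($T{\left(G \right)} = \left(G + \sqrt{2 G}\right) + G = \left(G + \sqrt{2} \sqrt{G}\right) + G = 2 G + \sqrt{2} \sqrt{G}$)
$\frac{T{\left(-3 \right)} - 40274}{1588 - 36411} = \frac{\left(2 \left(-3\right) + \sqrt{2} \sqrt{-3}\right) - 40274}{1588 - 36411} = \frac{\left(-6 + \sqrt{2} i \sqrt{3}\right) - 40274}{-34823} = \left(\left(-6 + i \sqrt{6}\right) - 40274\right) \left(- \frac{1}{34823}\right) = \left(-40280 + i \sqrt{6}\right) \left(- \frac{1}{34823}\right) = \frac{40280}{34823} - \frac{i \sqrt{6}}{34823}$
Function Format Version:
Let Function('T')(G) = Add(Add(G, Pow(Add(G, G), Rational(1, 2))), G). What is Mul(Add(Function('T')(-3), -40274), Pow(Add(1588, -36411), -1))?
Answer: Add(Rational(40280, 34823), Mul(Rational(-1, 34823), I, Pow(6, Rational(1, 2)))) ≈ Add(1.1567, Mul(-7.0341e-5, I))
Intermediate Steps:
Function('T')(G) = Add(Mul(2, G), Mul(Pow(2, Rational(1, 2)), Pow(G, Rational(1, 2)))) (Function('T')(G) = Add(Add(G, Pow(Mul(2, G), Rational(1, 2))), G) = Add(Add(G, Mul(Pow(2, Rational(1, 2)), Pow(G, Rational(1, 2)))), G) = Add(Mul(2, G), Mul(Pow(2, Rational(1, 2)), Pow(G, Rational(1, 2)))))
Mul(Add(Function('T')(-3), -40274), Pow(Add(1588, -36411), -1)) = Mul(Add(Add(Mul(2, -3), Mul(Pow(2, Rational(1, 2)), Pow(-3, Rational(1, 2)))), -40274), Pow(Add(1588, -36411), -1)) = Mul(Add(Add(-6, Mul(Pow(2, Rational(1, 2)), Mul(I, Pow(3, Rational(1, 2))))), -40274), Pow(-34823, -1)) = Mul(Add(Add(-6, Mul(I, Pow(6, Rational(1, 2)))), -40274), Rational(-1, 34823)) = Mul(Add(-40280, Mul(I, Pow(6, Rational(1, 2)))), Rational(-1, 34823)) = Add(Rational(40280, 34823), Mul(Rational(-1, 34823), I, Pow(6, Rational(1, 2))))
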